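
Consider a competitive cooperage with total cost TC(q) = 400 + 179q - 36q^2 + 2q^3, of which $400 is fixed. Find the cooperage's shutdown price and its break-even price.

Shutdown price = $17; break-even price = $59

Shutdown price = min AVC. AVC = 179 - 36q + 2q^2, with vertex at q = 9 and minimum $17.
ATC = 400/q + 179 - 36q + 2q^2. Setting dATC/dq = −400/q^2 − 36 + 4q = 0 gives q = 10 (since 4·10^3 − 36·10^2 = 400).
min ATC = 400/10 + 179 − 36·10 + 2·10^2 = $59. That is the break-even price.
Between these two prices the firm operates at a loss; above $59 it earns a profit.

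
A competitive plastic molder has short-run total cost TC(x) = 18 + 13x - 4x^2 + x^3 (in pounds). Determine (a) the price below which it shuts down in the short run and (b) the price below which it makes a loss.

Shutdown price = £9; break-even price = £16

AVC = 13 - 4x + x^2; minimized at x = 2, giving min AVC = £9. That is the shutdown price.
ATC = 18/x + 13 - 4x + x^2. Setting dATC/dx = −18/x^2 − 4 + 2x = 0 gives x = 3 (since 2·3^3 − 4·3^2 = 18).
min ATC = 18/3 + 13 − 4·3 + 3^2 = £16. That is the break-even price.
Between these two prices the firm operates at a loss; above £16 it earns a profit.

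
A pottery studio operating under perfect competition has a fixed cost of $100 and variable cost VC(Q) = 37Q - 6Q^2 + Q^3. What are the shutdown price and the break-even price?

Shutdown price = min AVC. AVC = 37 - 6Q + Q^2, with vertex at Q = 3 and minimum $28.
ATC = 100/Q + 37 - 6Q + Q^2. Setting dATC/dQ = −100/Q^2 − 6 + 2Q = 0 gives Q = 5 (since 2·5^3 − 6·5^2 = 100).
min ATC = 100/5 + 37 − 6·5 + 5^2 = $52. That is the break-even price.
Between these two prices the firm operates at a loss; above $52 it earns a profit.

Shutdown price = $28; break-even price = $52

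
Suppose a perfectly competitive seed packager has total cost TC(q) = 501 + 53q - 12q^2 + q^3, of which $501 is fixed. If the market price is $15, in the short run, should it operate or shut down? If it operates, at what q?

Shut down

Variable cost is VC = 53q - 12q^2 + q^3, so AVC = VC/q = 53 - 12q + q^2 and MC = dTC/dq = 53 - 24q + 3q^2.
AVC hits its minimum where MC = AVC, at q = 6, giving min AVC = 53 - 12·6 + 6^2 = $17.
P = $15 lies below min AVC = $17; no output level covers variable cost.
The firm minimizes its loss by shutting down and losing only its fixed cost of $501.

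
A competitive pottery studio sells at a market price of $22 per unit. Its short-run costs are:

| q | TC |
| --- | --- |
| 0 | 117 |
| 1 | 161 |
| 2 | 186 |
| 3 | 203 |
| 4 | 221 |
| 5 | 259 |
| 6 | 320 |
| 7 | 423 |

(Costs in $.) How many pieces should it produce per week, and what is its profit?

q = 0 (shut down); profit = -$117

Compute π = P·q − TC at each output: q=0: -117; q=1: -139; q=2: -142; q=3: -137; q=4: -133; q=5: -149; q=6: -188; q=7: -269.
Profit is highest at q = 0. Equivalently, the lowest AVC in the table is 104/4 ≈ $26 at q = 4, and P = $22 falls below it — price never covers variable cost, so the firm shuts down and loses only its fixed cost.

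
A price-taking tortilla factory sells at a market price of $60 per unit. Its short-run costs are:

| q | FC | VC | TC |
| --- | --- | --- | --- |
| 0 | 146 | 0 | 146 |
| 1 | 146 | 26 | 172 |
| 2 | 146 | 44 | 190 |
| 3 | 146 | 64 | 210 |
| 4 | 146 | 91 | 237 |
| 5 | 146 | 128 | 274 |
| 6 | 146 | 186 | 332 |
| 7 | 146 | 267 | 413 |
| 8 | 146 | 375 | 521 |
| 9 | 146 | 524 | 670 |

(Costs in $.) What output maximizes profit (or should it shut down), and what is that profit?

q = 6; profit = $28

Tabulate TR − TC: q=0: -146; q=1: -112; q=2: -70; q=3: -30; q=4: 3; q=5: 26; q=6: 28; q=7: 7; q=8: -41; q=9: -130.
Profit is maximized at q = 6. AVC there is 186/6 = $31 ≤ P, so producing beats shutting down (which would give -$146).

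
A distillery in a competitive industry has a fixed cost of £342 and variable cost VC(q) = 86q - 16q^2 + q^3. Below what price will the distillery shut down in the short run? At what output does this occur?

£22 per unit, at q = 8

Short-run supply begins at min AVC. From VC = 86q - 16q^2 + q^3, AVC = 86 - 16q + q^2.
dAVC/dq = -16 + 2q = 0 gives q = 8. min AVC = 86 - 16·8 + 8^2 = 22.
So the shutdown price is £22.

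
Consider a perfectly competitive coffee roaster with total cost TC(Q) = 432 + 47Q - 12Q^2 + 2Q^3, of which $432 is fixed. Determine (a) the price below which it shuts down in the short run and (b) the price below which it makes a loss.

AVC = 47 - 12Q + 2Q^2; minimized at Q = 3, giving min AVC = $29. That is the shutdown price.
ATC = 432/Q + 47 - 12Q + 2Q^2. Setting dATC/dQ = −432/Q^2 − 12 + 4Q = 0 gives Q = 6 (since 4·6^3 − 12·6^2 = 432).
min ATC = 432/6 + 47 − 12·6 + 2·6^2 = $119. That is the break-even price.
Between these two prices the firm operates at a loss; above $119 it earns a profit.

Shutdown price = $29; break-even price = $119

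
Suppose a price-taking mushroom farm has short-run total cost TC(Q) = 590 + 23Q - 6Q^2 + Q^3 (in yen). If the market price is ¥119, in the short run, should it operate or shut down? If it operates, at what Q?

From TC, MC = TC'(Q) = 23 - 12Q + 3Q^2 and AVC = VC/Q = 23 - 6Q + Q^2.
The AVC parabola has its vertex at Q = 6/2 = 3, where AVC = 23 - 6·3 + 3^2 = ¥14.
Since P = ¥119 ≥ min AVC = ¥14, price covers variable cost and the firm should produce.
P = MC gives -96 - 12Q + 3Q^2 = 0, with roots -4 and 8. Take the larger (rising MC): Q* = 8.
Check: AVC at Q = 8 is ¥39 ≤ P, so revenue covers variable cost.
Profit = P·Q − TC = 119·8 − 902 = ¥50.

Produce at Q = 8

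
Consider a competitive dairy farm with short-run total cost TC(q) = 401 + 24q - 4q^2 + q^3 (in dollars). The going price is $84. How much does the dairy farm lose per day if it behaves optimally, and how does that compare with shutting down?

Profit = -$113 at q = 6

AVC = 24 - 4q + q^2; min AVC = $20 at q = 2. Since P = $84 ≥ min AVC, the firm produces.
MC = 24 - 8q + 3q^2. Setting P = MC and taking the root on the rising branch gives q* = 6.
TR = 84·6 = 504. TC = 401 + 216 = 617. Profit = 504 − 617 = -$113.
Shutting down would mean losing the fixed cost of $401, so operating at a loss of $113 is better by $288.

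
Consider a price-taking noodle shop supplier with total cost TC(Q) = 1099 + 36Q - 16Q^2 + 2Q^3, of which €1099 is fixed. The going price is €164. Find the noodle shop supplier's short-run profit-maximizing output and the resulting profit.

Profit = -€75 at Q = 8

AVC = 36 - 16Q + 2Q^2 has its minimum €4 at Q = 4; price €164 clears that bar, so the firm operates.
With MC = 36 - 32Q + 6Q^2, P = MC on the upward-sloping part at Q* = 8.
TR = 164·8 = 1312. TC = 1099 + 288 = 1387. Profit = 1312 − 1387 = -€75.
That loss of €75 beats the €1099 the firm would lose by shutting down; producing recovers €1024 of fixed cost.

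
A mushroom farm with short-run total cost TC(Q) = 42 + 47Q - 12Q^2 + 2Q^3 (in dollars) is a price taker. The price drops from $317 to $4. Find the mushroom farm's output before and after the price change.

AVC = 47 - 12Q + 2Q^2, minimized at Q = 3 where min AVC = $29. MC = 47 - 24Q + 6Q^2.
At P = $317 ≥ min AVC, set P = MC on the rising branch: Q = 9.
At P = $4 < min AVC = $29, price no longer covers variable cost at any output, so the firm shuts down: Q = 0.

Output falls from 9 to 0 (the firm shuts down)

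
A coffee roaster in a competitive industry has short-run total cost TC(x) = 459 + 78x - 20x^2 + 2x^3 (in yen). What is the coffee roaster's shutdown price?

¥28 per unit

The shutdown price is the minimum of AVC. VC = 78x - 20x^2 + 2x^3, so AVC = 78 - 20x + 2x^2.
At the minimum of AVC, MC = AVC. MC = 78 - 40x + 6x^2; setting MC = AVC gives 4x^2 - 20x = 0, so x = 5. min AVC = 28.
For P < ¥28 the firm produces nothing.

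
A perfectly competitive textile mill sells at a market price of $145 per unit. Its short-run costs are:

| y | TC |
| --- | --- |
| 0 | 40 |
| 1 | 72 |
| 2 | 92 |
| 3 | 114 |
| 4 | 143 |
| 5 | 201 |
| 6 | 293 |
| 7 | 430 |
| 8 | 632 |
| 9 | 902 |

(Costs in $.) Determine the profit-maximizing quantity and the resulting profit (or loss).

Profit at each row (π = 145y − TC): y=0: -40; y=1: 73; y=2: 198; y=3: 321; y=4: 437; y=5: 524; y=6: 577; y=7: 585; y=8: 528; y=9: 403.
Profit is maximized at y = 7. AVC there is 390/7 = $55.71 ≤ P, so producing beats shutting down (which would give -$40).

y = 7; profit = $585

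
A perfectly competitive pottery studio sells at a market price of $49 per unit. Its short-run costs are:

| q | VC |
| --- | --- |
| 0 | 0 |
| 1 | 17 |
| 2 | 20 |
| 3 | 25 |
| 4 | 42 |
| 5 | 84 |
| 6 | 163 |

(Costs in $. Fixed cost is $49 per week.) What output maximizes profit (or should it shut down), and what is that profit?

q = 5; profit = $112

Compute π = P·q − TC at each output: q=0: -49; q=1: -17; q=2: 29; q=3: 73; q=4: 105; q=5: 112; q=6: 82.
Profit is maximized at q = 5. AVC there is 84/5 = $16.80 ≤ P, so producing beats shutting down (which would give -$49).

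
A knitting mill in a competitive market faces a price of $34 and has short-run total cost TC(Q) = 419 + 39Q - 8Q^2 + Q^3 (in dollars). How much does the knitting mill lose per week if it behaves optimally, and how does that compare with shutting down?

AVC = 39 - 8Q + Q^2 has its minimum $23 at Q = 4; price $34 clears that bar, so the firm operates.
MC = 39 - 16Q + 3Q^2. Setting P = MC and taking the root on the rising branch gives Q* = 5.
TR = 34·5 = 170. TC = 419 + 120 = 539. Profit = 170 − 539 = -$369.
By producing, the firm covers all variable cost plus $50 of fixed cost; shutting down would lose the full $419.

Profit = -$369 at Q = 5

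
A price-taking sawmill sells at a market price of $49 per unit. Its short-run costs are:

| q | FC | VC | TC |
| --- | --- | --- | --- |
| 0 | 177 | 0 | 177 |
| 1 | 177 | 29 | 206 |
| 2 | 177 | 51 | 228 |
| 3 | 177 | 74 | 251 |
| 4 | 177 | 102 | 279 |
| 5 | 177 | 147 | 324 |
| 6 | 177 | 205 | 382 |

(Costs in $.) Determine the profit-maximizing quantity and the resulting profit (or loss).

Tabulate TR − TC: q=0: -177; q=1: -157; q=2: -130; q=3: -104; q=4: -83; q=5: -79; q=6: -88.
Profit is maximized at q = 5. AVC there is 147/5 = $29.40 ≤ P, so producing beats shutting down (which would give -$177).

q = 5; profit = -$79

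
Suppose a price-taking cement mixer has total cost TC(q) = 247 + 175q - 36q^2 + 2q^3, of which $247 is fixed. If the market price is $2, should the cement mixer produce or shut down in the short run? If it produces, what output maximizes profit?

Shut down

Variable cost is VC = 175q - 36q^2 + 2q^3, so AVC = VC/q = 175 - 36q + 2q^2 and MC = dTC/dq = 175 - 72q + 6q^2.
AVC is minimized where dAVC/dq = -36 + 4q = 0, at q = 9; min AVC = 175 - 36·9 + 2·9^2 = $13.
Since P = $2 < min AVC = $13, price fails to cover variable cost at any output.
The firm minimizes its loss by shutting down and losing only its fixed cost of $247.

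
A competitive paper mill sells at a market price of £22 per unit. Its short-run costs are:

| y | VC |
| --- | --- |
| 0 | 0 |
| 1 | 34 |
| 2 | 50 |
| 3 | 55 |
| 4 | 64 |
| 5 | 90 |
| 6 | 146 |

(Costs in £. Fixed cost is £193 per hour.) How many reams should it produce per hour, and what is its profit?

Tabulate TR − TC: y=0: -193; y=1: -205; y=2: -199; y=3: -182; y=4: -169; y=5: -173; y=6: -207.
Profit is maximized at y = 4. AVC there is 64/4 = £16 ≤ P, so producing beats shutting down (which would give -£193).

y = 4; profit = -£169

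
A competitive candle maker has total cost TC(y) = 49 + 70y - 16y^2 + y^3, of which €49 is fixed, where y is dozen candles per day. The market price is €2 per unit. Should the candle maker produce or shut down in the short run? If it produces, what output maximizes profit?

From TC, MC = TC'(y) = 70 - 32y + 3y^2 and AVC = VC/y = 70 - 16y + y^2.
The AVC parabola has its vertex at y = 16/2 = 8, where AVC = 70 - 16·8 + 8^2 = €6.
Since P = €2 < min AVC = €6, price fails to cover variable cost at any output.
Shutting down limits the loss to fixed cost, €49.

Shut down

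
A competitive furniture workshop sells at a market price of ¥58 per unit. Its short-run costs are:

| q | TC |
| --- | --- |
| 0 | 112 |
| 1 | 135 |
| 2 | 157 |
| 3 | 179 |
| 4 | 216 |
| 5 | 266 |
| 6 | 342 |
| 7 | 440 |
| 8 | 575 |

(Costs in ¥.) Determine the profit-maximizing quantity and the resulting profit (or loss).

q = 5; profit = ¥24

Profit at each row (π = 58q − TC): q=0: -112; q=1: -77; q=2: -41; q=3: -5; q=4: 16; q=5: 24; q=6: 6; q=7: -34; q=8: -111.
Profit is maximized at q = 5. AVC there is 154/5 = ¥30.80 ≤ P, so producing beats shutting down (which would give -¥112).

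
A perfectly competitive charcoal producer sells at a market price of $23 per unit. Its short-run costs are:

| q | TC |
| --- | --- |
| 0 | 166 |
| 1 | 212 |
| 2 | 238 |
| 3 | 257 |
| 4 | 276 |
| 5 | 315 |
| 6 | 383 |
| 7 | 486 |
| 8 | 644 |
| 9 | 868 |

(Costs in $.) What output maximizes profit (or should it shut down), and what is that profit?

q = 0 (shut down); profit = -$166

Compute π = P·q − TC at each output: q=0: -166; q=1: -189; q=2: -192; q=3: -188; q=4: -184; q=5: -200; q=6: -245; q=7: -325; q=8: -460; q=9: -661.
Profit is highest at q = 0. Equivalently, the lowest AVC in the table is 110/4 ≈ $27.50 at q = 4, and P = $23 falls below it — price never covers variable cost, so the firm shuts down and loses only its fixed cost.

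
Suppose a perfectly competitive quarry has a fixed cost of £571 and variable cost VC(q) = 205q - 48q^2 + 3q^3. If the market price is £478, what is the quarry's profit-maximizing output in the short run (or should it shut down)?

Produce at q = 13

Variable cost is VC = 205q - 48q^2 + 3q^3, so AVC = VC/q = 205 - 48q + 3q^2 and MC = dTC/dq = 205 - 96q + 9q^2.
The AVC parabola has its vertex at q = 48/6 = 8, where AVC = 205 - 48·8 + 3·8^2 = £13.
Because £478 ≥ £13, revenue can cover variable cost; the firm operates.
Set P = MC: 478 = 205 - 96q + 9q^2 → -273 - 96q + 9q^2 = 0. The roots are q = -7/3 and q = 13; the profit-maximizing output is on the rising part of MC, so q* = 13.
Check: AVC at q = 13 is £88 ≤ P, so revenue covers variable cost.
Profit = P·q − TC = 478·13 − 1715 = £4499.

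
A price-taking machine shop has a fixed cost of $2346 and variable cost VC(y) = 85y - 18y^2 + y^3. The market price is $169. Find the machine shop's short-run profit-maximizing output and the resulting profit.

AVC = 85 - 18y + y^2 has its minimum $4 at y = 9; price $169 clears that bar, so the firm operates.
With MC = 85 - 36y + 3y^2, P = MC on the upward-sloping part at y* = 14.
TR = 169·14 = 2366. TC = 2346 + 406 = 2752. Profit = 2366 − 2752 = -$386.
Shutting down would mean losing the fixed cost of $2346, so operating at a loss of $386 is better by $1960.

Profit = -$386 at y = 14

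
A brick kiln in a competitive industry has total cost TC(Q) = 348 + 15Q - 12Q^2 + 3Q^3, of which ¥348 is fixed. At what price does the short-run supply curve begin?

¥3 per unit

The firm shuts down when price falls below the minimum of average variable cost. AVC = VC/Q = 15 - 12Q + 3Q^2.
dAVC/dQ = -12 + 6Q = 0 gives Q = 2. min AVC = 15 - 12·2 + 3·2^2 = 3.
The firm shuts down for any P below ¥3.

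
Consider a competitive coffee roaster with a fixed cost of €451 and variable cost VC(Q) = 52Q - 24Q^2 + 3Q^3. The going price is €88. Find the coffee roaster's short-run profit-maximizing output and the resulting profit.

Profit = -€19 at Q = 6

AVC = 52 - 24Q + 3Q^2 has its minimum €4 at Q = 4; price €88 clears that bar, so the firm operates.
MC = 52 - 48Q + 9Q^2. Setting P = MC and taking the root on the rising branch gives Q* = 6.
TR = 88·6 = 528. TC = 451 + 96 = 547. Profit = 528 − 547 = -€19.
Shutting down would mean losing the fixed cost of €451, so operating at a loss of €19 is better by €432.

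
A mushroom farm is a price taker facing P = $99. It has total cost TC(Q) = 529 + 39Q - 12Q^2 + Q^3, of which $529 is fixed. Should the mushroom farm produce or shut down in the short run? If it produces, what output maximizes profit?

Produce at Q = 10

From TC, MC = TC'(Q) = 39 - 24Q + 3Q^2 and AVC = VC/Q = 39 - 12Q + Q^2.
The AVC parabola has its vertex at Q = 12/2 = 6, where AVC = 39 - 12·6 + 6^2 = $3.
P = $99 exceeds min AVC = $3, so the firm stays open.
P = MC gives -60 - 24Q + 3Q^2 = 0, with roots -2 and 10. Take the larger (rising MC): Q* = 10.
Check: AVC at Q = 10 is $19 ≤ P, so revenue covers variable cost.
Profit = P·Q − TC = 99·10 − 719 = $271.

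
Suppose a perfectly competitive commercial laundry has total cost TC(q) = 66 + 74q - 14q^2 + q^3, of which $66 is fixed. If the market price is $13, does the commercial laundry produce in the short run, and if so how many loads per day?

Shut down

Strip out fixed cost: VC = 74q - 14q^2 + q^3. Then AVC = 74 - 14q + q^2 and MC = 74 - 28q + 3q^2.
The AVC parabola has its vertex at q = 14/2 = 7, where AVC = 74 - 14·7 + 7^2 = $25.
Since P = $13 < min AVC = $25, price fails to cover variable cost at any output.
The firm minimizes its loss by shutting down and losing only its fixed cost of $66.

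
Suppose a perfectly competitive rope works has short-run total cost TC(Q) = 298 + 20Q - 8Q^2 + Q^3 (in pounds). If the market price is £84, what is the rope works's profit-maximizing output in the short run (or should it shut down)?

Produce at Q = 8

Strip out fixed cost: VC = 20Q - 8Q^2 + Q^3. Then AVC = 20 - 8Q + Q^2 and MC = 20 - 16Q + 3Q^2.
AVC is minimized where dAVC/dQ = -8 + 2Q = 0, at Q = 4; min AVC = 20 - 8·4 + 4^2 = £4.
Because £84 ≥ £4, revenue can cover variable cost; the firm operates.
P = MC gives -64 - 16Q + 3Q^2 = 0, with roots -8/3 and 8. Take the larger (rising MC): Q* = 8.
Check: AVC at Q = 8 is £20 ≤ P, so revenue covers variable cost.
Profit = P·Q − TC = 84·8 − 458 = £214.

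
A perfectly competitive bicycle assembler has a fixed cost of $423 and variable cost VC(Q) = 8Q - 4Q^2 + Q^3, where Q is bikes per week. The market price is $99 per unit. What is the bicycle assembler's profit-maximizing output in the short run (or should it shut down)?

From TC, MC = TC'(Q) = 8 - 8Q + 3Q^2 and AVC = VC/Q = 8 - 4Q + Q^2.
The AVC parabola has its vertex at Q = 4/2 = 2, where AVC = 8 - 4·2 + 2^2 = $4.
Since P = $99 ≥ min AVC = $4, price covers variable cost and the firm should produce.
P = MC gives -91 - 8Q + 3Q^2 = 0, with roots -13/3 and 7. Take the larger (rising MC): Q* = 7.
Check: AVC at Q = 7 is $29 ≤ P, so revenue covers variable cost.
Profit = P·Q − TC = 99·7 − 626 = $67.

Produce at Q = 7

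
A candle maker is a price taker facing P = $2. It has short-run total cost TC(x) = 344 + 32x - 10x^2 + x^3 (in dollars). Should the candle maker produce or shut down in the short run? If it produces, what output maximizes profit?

Strip out fixed cost: VC = 32x - 10x^2 + x^3. Then AVC = 32 - 10x + x^2 and MC = 32 - 20x + 3x^2.
AVC hits its minimum where MC = AVC, at x = 5, giving min AVC = 32 - 10·5 + 5^2 = $7.
Since P = $2 < min AVC = $7, price fails to cover variable cost at any output.
Best response: produce nothing and absorb the $344 fixed cost.

Shut down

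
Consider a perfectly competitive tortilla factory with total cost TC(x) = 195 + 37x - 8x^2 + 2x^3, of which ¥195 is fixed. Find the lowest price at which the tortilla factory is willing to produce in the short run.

The shutdown price is the minimum of AVC. VC = 37x - 8x^2 + 2x^3, so AVC = 37 - 8x + 2x^2.
At the minimum of AVC, MC = AVC. MC = 37 - 16x + 6x^2; setting MC = AVC gives 4x^2 - 8x = 0, so x = 2. min AVC = 29.
For P < ¥29 the firm produces nothing.

¥29 per unit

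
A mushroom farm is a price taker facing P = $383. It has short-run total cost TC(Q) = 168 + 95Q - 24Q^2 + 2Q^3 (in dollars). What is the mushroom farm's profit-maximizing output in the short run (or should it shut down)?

Strip out fixed cost: VC = 95Q - 24Q^2 + 2Q^3. Then AVC = 95 - 24Q + 2Q^2 and MC = 95 - 48Q + 6Q^2.
AVC is minimized where dAVC/dQ = -24 + 4Q = 0, at Q = 6; min AVC = 95 - 24·6 + 2·6^2 = $23.
P = $383 exceeds min AVC = $23, so the firm stays open.
P = MC gives -288 - 48Q + 6Q^2 = 0, with roots -4 and 12. Take the larger (rising MC): Q* = 12.
Check: AVC at Q = 12 is $95 ≤ P, so revenue covers variable cost.
Profit = P·Q − TC = 383·12 − 1308 = $3288.

Produce at Q = 12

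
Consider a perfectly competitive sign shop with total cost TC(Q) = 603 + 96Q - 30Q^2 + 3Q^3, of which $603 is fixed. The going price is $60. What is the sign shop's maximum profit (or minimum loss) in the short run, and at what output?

Profit = -$387 at Q = 6

AVC = 96 - 30Q + 3Q^2; min AVC = $21 at Q = 5. Since P = $60 ≥ min AVC, the firm produces.
MC = 96 - 60Q + 9Q^2. Setting P = MC and taking the root on the rising branch gives Q* = 6.
TR = 60·6 = 360. TC = 603 + 144 = 747. Profit = 360 − 747 = -$387.
By producing, the firm covers all variable cost plus $216 of fixed cost; shutting down would lose the full $603.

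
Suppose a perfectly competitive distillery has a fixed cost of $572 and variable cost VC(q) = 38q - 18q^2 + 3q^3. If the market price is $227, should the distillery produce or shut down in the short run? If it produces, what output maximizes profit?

Produce at q = 7

From TC, MC = TC'(q) = 38 - 36q + 9q^2 and AVC = VC/q = 38 - 18q + 3q^2.
AVC hits its minimum where MC = AVC, at q = 3, giving min AVC = 38 - 18·3 + 3·3^2 = $11.
Since P = $227 ≥ min AVC = $11, price covers variable cost and the firm should produce.
Solving P = MC: -189 - 36q + 9q^2 = 0 ⇒ q = -3 or 7. On the upward-sloping branch, q* = 7.
Check: AVC at q = 7 is $59 ≤ P, so revenue covers variable cost.
Profit = P·q − TC = 227·7 − 985 = $604.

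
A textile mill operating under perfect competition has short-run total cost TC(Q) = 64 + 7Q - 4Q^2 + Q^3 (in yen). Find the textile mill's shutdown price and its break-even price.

AVC = 7 - 4Q + Q^2; minimized at Q = 2, giving min AVC = ¥3. That is the shutdown price.
ATC = 64/Q + 7 - 4Q + Q^2. Setting dATC/dQ = −64/Q^2 − 4 + 2Q = 0 gives Q = 4 (since 2·4^3 − 4·4^2 = 64).
min ATC = 64/4 + 7 − 4·4 + 4^2 = ¥23. That is the break-even price.
For ¥3 ≤ P < ¥23 the firm produces at a loss; below ¥3 it shuts down.

Shutdown price = ¥3; break-even price = ¥23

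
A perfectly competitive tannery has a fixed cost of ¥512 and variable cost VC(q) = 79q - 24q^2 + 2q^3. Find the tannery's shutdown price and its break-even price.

Shutdown price = ¥7; break-even price = ¥79

Shutdown price = min AVC. AVC = 79 - 24q + 2q^2, with vertex at q = 6 and minimum ¥7.
ATC = 512/q + 79 - 24q + 2q^2. Setting dATC/dq = −512/q^2 − 24 + 4q = 0 gives q = 8 (since 4·8^3 − 24·8^2 = 512).
min ATC = 512/8 + 79 − 24·8 + 2·8^2 = ¥79. That is the break-even price.
For ¥7 ≤ P < ¥79 the firm produces at a loss; below ¥7 it shuts down.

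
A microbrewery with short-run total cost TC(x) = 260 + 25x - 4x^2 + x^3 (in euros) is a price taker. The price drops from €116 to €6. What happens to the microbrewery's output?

Output falls from 7 to 0 (the firm shuts down)

MC = 25 - 8x + 3x^2; the shutdown threshold is min AVC = €21 (at x = 2).
At P = €116 ≥ min AVC, set P = MC on the rising branch: x = 7.
At P = €6 < min AVC = €21, price no longer covers variable cost at any output, so the firm shuts down: x = 0.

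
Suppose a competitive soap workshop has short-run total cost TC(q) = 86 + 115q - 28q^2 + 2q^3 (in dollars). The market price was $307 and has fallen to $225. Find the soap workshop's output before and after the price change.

MC = 115 - 56q + 6q^2; the shutdown threshold is min AVC = $17 (at q = 7).
With P = $307 above the shutdown price, P = MC gives q = 12.
At P = $225 ≥ min AVC, set P = MC: q = 11. The firm stays open but cuts output.

Output falls from 12 to 11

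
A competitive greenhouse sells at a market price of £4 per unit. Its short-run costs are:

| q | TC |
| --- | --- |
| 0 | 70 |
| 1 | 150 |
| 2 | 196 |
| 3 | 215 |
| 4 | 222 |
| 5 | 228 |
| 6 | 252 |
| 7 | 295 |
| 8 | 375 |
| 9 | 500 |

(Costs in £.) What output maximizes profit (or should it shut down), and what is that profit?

q = 0 (shut down); profit = -£70

Profit at each row (π = 4q − TC): q=0: -70; q=1: -146; q=2: -188; q=3: -203; q=4: -206; q=5: -208; q=6: -228; q=7: -267; q=8: -343; q=9: -464.
Profit is highest at q = 0. Equivalently, the lowest AVC in the table is 182/6 ≈ £30.33 at q = 6, and P = £4 falls below it — price never covers variable cost, so the firm shuts down and loses only its fixed cost.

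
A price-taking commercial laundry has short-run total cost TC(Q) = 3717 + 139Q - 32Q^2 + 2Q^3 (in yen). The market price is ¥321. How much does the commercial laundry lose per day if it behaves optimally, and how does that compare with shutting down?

AVC = 139 - 32Q + 2Q^2; min AVC = ¥11 at Q = 8. Since P = ¥321 ≥ min AVC, the firm produces.
With MC = 139 - 64Q + 6Q^2, P = MC on the upward-sloping part at Q* = 13.
TR = 321·13 = 4173. TC = 3717 + 793 = 4510. Profit = 4173 − 4510 = -¥337.
Shutting down would mean losing the fixed cost of ¥3717, so operating at a loss of ¥337 is better by ¥3380.

Profit = -¥337 at Q = 13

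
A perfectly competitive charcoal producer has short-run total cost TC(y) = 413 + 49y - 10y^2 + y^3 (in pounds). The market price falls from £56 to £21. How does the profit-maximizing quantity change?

MC = 49 - 20y + 3y^2; the shutdown threshold is min AVC = £24 (at y = 5).
At P = £56 ≥ min AVC, set P = MC on the rising branch: y = 7.
At P = £21 < min AVC = £24, price no longer covers variable cost at any output, so the firm shuts down: y = 0.

Output falls from 7 to 0 (the firm shuts down)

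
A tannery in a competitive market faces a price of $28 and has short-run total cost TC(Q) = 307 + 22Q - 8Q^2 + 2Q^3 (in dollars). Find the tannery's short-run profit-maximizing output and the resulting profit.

Profit = -$271 at Q = 3

AVC = 22 - 8Q + 2Q^2; min AVC = $14 at Q = 2. Since P = $28 ≥ min AVC, the firm produces.
With MC = 22 - 16Q + 6Q^2, P = MC on the upward-sloping part at Q* = 3.
TR = 28·3 = 84. TC = 307 + 48 = 355. Profit = 84 − 355 = -$271.
That loss of $271 beats the $307 the firm would lose by shutting down; producing recovers $36 of fixed cost.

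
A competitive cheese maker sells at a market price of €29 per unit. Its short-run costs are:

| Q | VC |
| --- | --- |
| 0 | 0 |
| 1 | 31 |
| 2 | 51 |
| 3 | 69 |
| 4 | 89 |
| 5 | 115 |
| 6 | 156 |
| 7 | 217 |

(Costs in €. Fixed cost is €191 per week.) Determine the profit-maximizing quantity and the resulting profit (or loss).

Profit at each row (π = 29Q − TC): Q=0: -191; Q=1: -193; Q=2: -184; Q=3: -173; Q=4: -164; Q=5: -161; Q=6: -173; Q=7: -205.
Profit is maximized at Q = 5. AVC there is 115/5 = €23 ≤ P, so producing beats shutting down (which would give -€191).

Q = 5; profit = -€161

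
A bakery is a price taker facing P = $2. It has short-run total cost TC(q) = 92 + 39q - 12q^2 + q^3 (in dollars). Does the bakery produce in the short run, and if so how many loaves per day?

Shut down

From TC, MC = TC'(q) = 39 - 24q + 3q^2 and AVC = VC/q = 39 - 12q + q^2.
The AVC parabola has its vertex at q = 12/2 = 6, where AVC = 39 - 12·6 + 6^2 = $3.
P = $2 lies below min AVC = $3; no output level covers variable cost.
Shutting down limits the loss to fixed cost, $92.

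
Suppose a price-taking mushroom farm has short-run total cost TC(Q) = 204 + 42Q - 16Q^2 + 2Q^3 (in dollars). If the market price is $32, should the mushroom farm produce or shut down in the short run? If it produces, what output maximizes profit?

Variable cost is VC = 42Q - 16Q^2 + 2Q^3, so AVC = VC/Q = 42 - 16Q + 2Q^2 and MC = dTC/dQ = 42 - 32Q + 6Q^2.
The AVC parabola has its vertex at Q = 16/4 = 4, where AVC = 42 - 16·4 + 2·4^2 = $10.
P = $32 exceeds min AVC = $10, so the firm stays open.
Solving P = MC: 10 - 32Q + 6Q^2 = 0 ⇒ Q = 1/3 or 5. On the upward-sloping branch, Q* = 5.
Check: AVC at Q = 5 is $12 ≤ P, so revenue covers variable cost.
Profit = P·Q − TC = 32·5 − 264 = -$104, a loss, but smaller than the $204 fixed cost the firm would lose by shutting down.

Produce at Q = 5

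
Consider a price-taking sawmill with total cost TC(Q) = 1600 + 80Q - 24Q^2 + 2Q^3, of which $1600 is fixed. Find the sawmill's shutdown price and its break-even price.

Shutdown price = $8; break-even price = $200

AVC = 80 - 24Q + 2Q^2; minimized at Q = 6, giving min AVC = $8. That is the shutdown price.
ATC = 1600/Q + 80 - 24Q + 2Q^2. Setting dATC/dQ = −1600/Q^2 − 24 + 4Q = 0 gives Q = 10 (since 4·10^3 − 24·10^2 = 1600).
min ATC = 1600/10 + 80 − 24·10 + 2·10^2 = $200. That is the break-even price.
Between these two prices the firm operates at a loss; above $200 it earns a profit.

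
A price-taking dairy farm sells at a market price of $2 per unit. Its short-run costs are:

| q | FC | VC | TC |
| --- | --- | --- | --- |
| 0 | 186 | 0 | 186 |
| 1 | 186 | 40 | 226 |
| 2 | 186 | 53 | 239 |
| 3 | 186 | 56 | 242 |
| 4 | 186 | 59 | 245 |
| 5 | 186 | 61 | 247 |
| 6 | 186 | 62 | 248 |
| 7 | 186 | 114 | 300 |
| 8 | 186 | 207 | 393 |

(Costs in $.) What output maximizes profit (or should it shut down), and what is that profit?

q = 0 (shut down); profit = -$186

Tabulate TR − TC: q=0: -186; q=1: -224; q=2: -235; q=3: -236; q=4: -237; q=5: -237; q=6: -236; q=7: -286; q=8: -377.
Profit is highest at q = 0. Equivalently, the lowest AVC in the table is 62/6 ≈ $10.33 at q = 6, and P = $2 falls below it — price never covers variable cost, so the firm shuts down and loses only its fixed cost.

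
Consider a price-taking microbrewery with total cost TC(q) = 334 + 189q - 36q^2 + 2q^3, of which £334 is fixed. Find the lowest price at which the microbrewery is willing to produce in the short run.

£27 per unit

Short-run supply begins at min AVC. From VC = 189q - 36q^2 + 2q^3, AVC = 189 - 36q + 2q^2.
dAVC/dq = -36 + 4q = 0 gives q = 9. min AVC = 189 - 36·9 + 2·9^2 = 27.
So the shutdown price is £27.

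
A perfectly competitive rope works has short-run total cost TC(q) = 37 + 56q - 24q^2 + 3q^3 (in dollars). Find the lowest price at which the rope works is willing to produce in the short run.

$8 per unit

Short-run supply begins at min AVC. From VC = 56q - 24q^2 + 3q^3, AVC = 56 - 24q + 3q^2.
dAVC/dq = -24 + 6q = 0 gives q = 4. min AVC = 56 - 24·4 + 3·4^2 = 8.
So the shutdown price is $8.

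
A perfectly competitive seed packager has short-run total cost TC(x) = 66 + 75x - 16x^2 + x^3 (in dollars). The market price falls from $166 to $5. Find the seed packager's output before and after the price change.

AVC = 75 - 16x + x^2, minimized at x = 8 where min AVC = $11. MC = 75 - 32x + 3x^2.
With P = $166 above the shutdown price, P = MC gives x = 13.
At P = $5 < min AVC = $11, price no longer covers variable cost at any output, so the firm shuts down: x = 0.

Output falls from 13 to 0 (the firm shuts down)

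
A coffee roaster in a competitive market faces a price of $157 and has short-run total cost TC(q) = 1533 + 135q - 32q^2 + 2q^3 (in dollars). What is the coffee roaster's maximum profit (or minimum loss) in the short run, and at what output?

AVC = 135 - 32q + 2q^2; min AVC = $7 at q = 8. Since P = $157 ≥ min AVC, the firm produces.
With MC = 135 - 64q + 6q^2, P = MC on the upward-sloping part at q* = 11.
TR = 157·11 = 1727. TC = 1533 + 275 = 1808. Profit = 1727 − 1808 = -$81.
By producing, the firm covers all variable cost plus $1452 of fixed cost; shutting down would lose the full $1533.

Profit = -$81 at q = 11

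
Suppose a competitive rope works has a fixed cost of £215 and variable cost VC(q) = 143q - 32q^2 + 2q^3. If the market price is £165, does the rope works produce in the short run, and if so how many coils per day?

From TC, MC = TC'(q) = 143 - 64q + 6q^2 and AVC = VC/q = 143 - 32q + 2q^2.
The AVC parabola has its vertex at q = 32/4 = 8, where AVC = 143 - 32·8 + 2·8^2 = £15.
P = £165 exceeds min AVC = £15, so the firm stays open.
P = MC gives -22 - 64q + 6q^2 = 0, with roots -1/3 and 11. Take the larger (rising MC): q* = 11.
Check: AVC at q = 11 is £33 ≤ P, so revenue covers variable cost.
Profit = P·q − TC = 165·11 − 578 = £1237.

Produce at q = 11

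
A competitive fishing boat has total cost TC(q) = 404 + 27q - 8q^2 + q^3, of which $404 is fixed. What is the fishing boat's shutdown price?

$11 per unit

The shutdown price is the minimum of AVC. VC = 27q - 8q^2 + q^3, so AVC = 27 - 8q + q^2.
At the minimum of AVC, MC = AVC. MC = 27 - 16q + 3q^2; setting MC = AVC gives 2q^2 - 8q = 0, so q = 4. min AVC = 11.
So the shutdown price is $11.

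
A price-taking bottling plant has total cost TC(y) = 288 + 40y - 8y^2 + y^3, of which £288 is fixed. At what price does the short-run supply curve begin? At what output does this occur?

£24 per unit, at y = 4

The shutdown price is the minimum of AVC. VC = 40y - 8y^2 + y^3, so AVC = 40 - 8y + y^2.
At the minimum of AVC, MC = AVC. MC = 40 - 16y + 3y^2; setting MC = AVC gives 2y^2 - 8y = 0, so y = 4. min AVC = 24.
For P < £24 the firm produces nothing.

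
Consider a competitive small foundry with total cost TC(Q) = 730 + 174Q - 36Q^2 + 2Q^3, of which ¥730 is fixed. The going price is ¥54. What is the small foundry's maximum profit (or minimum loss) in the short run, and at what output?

AVC = 174 - 36Q + 2Q^2; min AVC = ¥12 at Q = 9. Since P = ¥54 ≥ min AVC, the firm produces.
MC = 174 - 72Q + 6Q^2. Setting P = MC and taking the root on the rising branch gives Q* = 10.
TR = 54·10 = 540. TC = 730 + 140 = 870. Profit = 540 − 870 = -¥330.
That loss of ¥330 beats the ¥730 the firm would lose by shutting down; producing recovers ¥400 of fixed cost.

Profit = -¥330 at Q = 10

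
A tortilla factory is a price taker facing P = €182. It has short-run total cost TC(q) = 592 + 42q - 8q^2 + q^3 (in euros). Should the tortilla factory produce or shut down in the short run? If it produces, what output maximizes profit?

Produce at q = 10

Variable cost is VC = 42q - 8q^2 + q^3, so AVC = VC/q = 42 - 8q + q^2 and MC = dTC/dq = 42 - 16q + 3q^2.
AVC hits its minimum where MC = AVC, at q = 4, giving min AVC = 42 - 8·4 + 4^2 = €26.
Since P = €182 ≥ min AVC = €26, price covers variable cost and the firm should produce.
Solving P = MC: -140 - 16q + 3q^2 = 0 ⇒ q = -14/3 or 10. On the upward-sloping branch, q* = 10.
Check: AVC at q = 10 is €62 ≤ P, so revenue covers variable cost.
Profit = P·q − TC = 182·10 − 1212 = €608.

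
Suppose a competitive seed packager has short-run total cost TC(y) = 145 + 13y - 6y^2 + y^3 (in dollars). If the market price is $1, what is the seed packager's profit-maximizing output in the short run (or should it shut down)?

Variable cost is VC = 13y - 6y^2 + y^3, so AVC = VC/y = 13 - 6y + y^2 and MC = dTC/dy = 13 - 12y + 3y^2.
The AVC parabola has its vertex at y = 6/2 = 3, where AVC = 13 - 6·3 + 3^2 = $4.
Since P = $1 < min AVC = $4, price fails to cover variable cost at any output.
The firm minimizes its loss by shutting down and losing only its fixed cost of $145.

Shut down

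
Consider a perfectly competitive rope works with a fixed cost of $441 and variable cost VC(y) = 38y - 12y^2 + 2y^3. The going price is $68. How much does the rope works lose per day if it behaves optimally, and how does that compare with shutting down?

Profit = -$241 at y = 5

AVC = 38 - 12y + 2y^2; min AVC = $20 at y = 3. Since P = $68 ≥ min AVC, the firm produces.
With MC = 38 - 24y + 6y^2, P = MC on the upward-sloping part at y* = 5.
TR = 68·5 = 340. TC = 441 + 140 = 581. Profit = 340 − 581 = -$241.
By producing, the firm covers all variable cost plus $200 of fixed cost; shutting down would lose the full $441.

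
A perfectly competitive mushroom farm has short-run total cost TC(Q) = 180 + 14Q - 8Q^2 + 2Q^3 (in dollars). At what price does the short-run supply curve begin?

Short-run supply begins at min AVC. From VC = 14Q - 8Q^2 + 2Q^3, AVC = 14 - 8Q + 2Q^2.
At the minimum of AVC, MC = AVC. MC = 14 - 16Q + 6Q^2; setting MC = AVC gives 4Q^2 - 8Q = 0, so Q = 2. min AVC = 6.
For P < $6 the firm produces nothing.

$6 per unit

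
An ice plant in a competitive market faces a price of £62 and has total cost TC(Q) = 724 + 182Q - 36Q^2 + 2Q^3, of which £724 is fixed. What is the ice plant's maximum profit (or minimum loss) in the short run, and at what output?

AVC = 182 - 36Q + 2Q^2; min AVC = £20 at Q = 9. Since P = £62 ≥ min AVC, the firm produces.
With MC = 182 - 72Q + 6Q^2, P = MC on the upward-sloping part at Q* = 10.
TR = 62·10 = 620. TC = 724 + 220 = 944. Profit = 620 − 944 = -£324.
By producing, the firm covers all variable cost plus £400 of fixed cost; shutting down would lose the full £724.

Profit = -£324 at Q = 10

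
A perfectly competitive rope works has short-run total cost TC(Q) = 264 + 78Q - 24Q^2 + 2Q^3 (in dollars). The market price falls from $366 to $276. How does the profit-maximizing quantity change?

MC = 78 - 48Q + 6Q^2; the shutdown threshold is min AVC = $6 (at Q = 6).
With P = $366 above the shutdown price, P = MC gives Q = 12.
At P = $276 ≥ min AVC, set P = MC: Q = 11. The firm stays open but cuts output.

Output falls from 12 to 11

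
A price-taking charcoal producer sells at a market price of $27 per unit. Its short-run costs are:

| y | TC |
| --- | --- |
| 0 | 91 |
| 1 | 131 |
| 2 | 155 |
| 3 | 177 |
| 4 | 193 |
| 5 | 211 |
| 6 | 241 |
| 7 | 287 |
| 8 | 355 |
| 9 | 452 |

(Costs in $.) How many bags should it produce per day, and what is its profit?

Tabulate TR − TC: y=0: -91; y=1: -104; y=2: -101; y=3: -96; y=4: -85; y=5: -76; y=6: -79; y=7: -98; y=8: -139; y=9: -209.
Profit is maximized at y = 5. AVC there is 120/5 = $24 ≤ P, so producing beats shutting down (which would give -$91).

y = 5; profit = -$76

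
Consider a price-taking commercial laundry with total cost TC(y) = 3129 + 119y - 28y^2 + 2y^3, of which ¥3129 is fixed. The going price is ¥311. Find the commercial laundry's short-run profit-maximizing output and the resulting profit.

Profit = -¥249 at y = 12

AVC = 119 - 28y + 2y^2 has its minimum ¥21 at y = 7; price ¥311 clears that bar, so the firm operates.
MC = 119 - 56y + 6y^2. Setting P = MC and taking the root on the rising branch gives y* = 12.
TR = 311·12 = 3732. TC = 3129 + 852 = 3981. Profit = 3732 − 3981 = -¥249.
Shutting down would mean losing the fixed cost of ¥3129, so operating at a loss of ¥249 is better by ¥2880.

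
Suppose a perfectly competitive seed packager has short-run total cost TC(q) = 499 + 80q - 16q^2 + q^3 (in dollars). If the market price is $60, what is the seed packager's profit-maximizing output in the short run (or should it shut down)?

Produce at q = 10

Variable cost is VC = 80q - 16q^2 + q^3, so AVC = VC/q = 80 - 16q + q^2 and MC = dTC/dq = 80 - 32q + 3q^2.
AVC is minimized where dAVC/dq = -16 + 2q = 0, at q = 8; min AVC = 80 - 16·8 + 8^2 = $16.
Because $60 ≥ $16, revenue can cover variable cost; the firm operates.
Solving P = MC: 20 - 32q + 3q^2 = 0 ⇒ q = 2/3 or 10. On the upward-sloping branch, q* = 10.
Check: AVC at q = 10 is $20 ≤ P, so revenue covers variable cost.
Profit = P·q − TC = 60·10 − 699 = -$99, a loss, but smaller than the $499 fixed cost the firm would lose by shutting down.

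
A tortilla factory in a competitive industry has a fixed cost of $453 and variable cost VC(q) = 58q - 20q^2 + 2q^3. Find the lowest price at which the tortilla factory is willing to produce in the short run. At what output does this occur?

Short-run supply begins at min AVC. From VC = 58q - 20q^2 + 2q^3, AVC = 58 - 20q + 2q^2.
At the minimum of AVC, MC = AVC. MC = 58 - 40q + 6q^2; setting MC = AVC gives 4q^2 - 20q = 0, so q = 5. min AVC = 8.
For P < $8 the firm produces nothing.

$8 per unit, at q = 5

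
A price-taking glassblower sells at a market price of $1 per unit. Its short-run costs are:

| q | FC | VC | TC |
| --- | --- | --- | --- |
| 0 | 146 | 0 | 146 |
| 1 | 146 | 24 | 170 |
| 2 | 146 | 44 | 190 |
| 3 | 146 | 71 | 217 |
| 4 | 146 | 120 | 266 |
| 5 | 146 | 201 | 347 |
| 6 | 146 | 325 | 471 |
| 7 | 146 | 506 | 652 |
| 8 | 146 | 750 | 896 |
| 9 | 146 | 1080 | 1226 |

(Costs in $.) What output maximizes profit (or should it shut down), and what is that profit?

Tabulate TR − TC: q=0: -146; q=1: -169; q=2: -188; q=3: -214; q=4: -262; q=5: -342; q=6: -465; q=7: -645; q=8: -888; q=9: -1217.
Profit is highest at q = 0. Equivalently, the lowest AVC in the table is 44/2 ≈ $22 at q = 2, and P = $1 falls below it — price never covers variable cost, so the firm shuts down and loses only its fixed cost.

q = 0 (shut down); profit = -$146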